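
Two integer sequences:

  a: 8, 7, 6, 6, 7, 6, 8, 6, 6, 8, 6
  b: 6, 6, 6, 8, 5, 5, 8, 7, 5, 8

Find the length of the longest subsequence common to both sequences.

Let dp[i][j] be the LCS length of the first i values of a and the first j values of b. dp[i][j] = dp[i-1][j-1]+1 when the i-th and j-th values match, else max(dp[i-1][j], dp[i][j-1]).
    ·  6  6  6  8  5  5  8  7  5  8
 ·  0  0  0  0  0  0  0  0  0  0  0
 8  0  0  0  0  1  1  1  1  1  1  1
 7  0  0  0  0  1  1  1  1  2  2  2
 6  0  1  1  1  1  1  1  1  2  2  2
 6  0  1  2  2  2  2  2  2  2  2  2
 7  0  1  2  2  2  2  2  2  3  3  3
 6  0  1  2  3  3  3  3  3  3  3  3
 8  0  1  2  3  4  4  4  4  4  4  4
 6  0  1  2  3  4  4  4  4  4  4  4
 6  0  1  2  3  4  4  4  4  4  4  4
 8  0  1  2  3  4  4  4  5  5  5  5
 6  0  1  2  3  4  4  4  5  5  5  5
dp[11][10] = 5. One LCS (by backtracking along matches): 6, 6, 6, 8, 8.

5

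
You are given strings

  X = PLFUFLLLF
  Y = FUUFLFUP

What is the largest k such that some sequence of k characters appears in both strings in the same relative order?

5

Let dp[i][j] be the LCS length of the first i characters of X and the first j characters of Y. dp[i][j] = dp[i-1][j-1]+1 when the i-th and j-th characters match, else max(dp[i-1][j], dp[i][j-1]).
    ·  F  U  U  F  L  F  U  P
 ·  0  0  0  0  0  0  0  0  0
 P  0  0  0  0  0  0  0  0  1
 L  0  0  0  0  0  1  1  1  1
 F  0  1  1  1  1  1  2  2  2
 U  0  1  2  2  2  2  2  3  3
 F  0  1  2  2  3  3  3  3  3
 L  0  1  2  2  3  4  4  4  4
 L  0  1  2  2  3  4  4  4  4
 L  0  1  2  2  3  4  4  4  4
 F  0  1  2  2  3  4  5  5  5
dp[9][8] = 5. One LCS (by backtracking along matches): FUFLF.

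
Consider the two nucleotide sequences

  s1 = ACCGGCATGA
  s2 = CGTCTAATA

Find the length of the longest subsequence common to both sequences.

6

Taking C (s1 #3, s2 #1), G (s1 #4, s2 #2), C (s1 #6, s2 #4), A (s1 #7, s2 #7), T (s1 #8, s2 #8), A (s1 #10, s2 #9) gives a common subsequence of length 6. dp[10][9] = 6 confirms this is the maximum.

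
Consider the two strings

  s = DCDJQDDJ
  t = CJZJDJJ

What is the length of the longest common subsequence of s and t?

4

Taking C at s[2]=t[1]; then D at s[3]=t[5]; then J at s[4]=t[6]; then J at s[8]=t[7] gives a common subsequence of length 4, and the DP table's final entry dp[8][7] is also 4, so no common subsequence is longer.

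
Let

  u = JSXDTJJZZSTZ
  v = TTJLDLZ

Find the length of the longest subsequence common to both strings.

3

Match J [1,3], then D [4,5], then Z [12,7] — 3 characters in the same relative order in both. dp[12][7] = 3 confirms this is the maximum.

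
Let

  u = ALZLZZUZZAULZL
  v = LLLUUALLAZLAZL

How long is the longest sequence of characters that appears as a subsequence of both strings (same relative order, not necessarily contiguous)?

Pick A (u #1, v #6), L (u #2, v #8), Z (u #3, v #10), L (u #4, v #11), A (u #10, v #12), Z (u #13, v #13), L (u #14, v #14); all 7 characters appear in both, in order. Since dp[14][14] = 7, nothing longer is possible.

7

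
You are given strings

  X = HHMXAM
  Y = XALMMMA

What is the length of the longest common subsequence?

3

Match X at X[4]=Y[1], A at X[5]=Y[2], M at X[6]=Y[6] — 3 characters in the same relative order in both. dp[6][7] = 3 confirms this is the maximum.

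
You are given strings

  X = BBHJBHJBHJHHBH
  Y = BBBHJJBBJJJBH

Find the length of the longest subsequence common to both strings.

Match B at X[1]=Y[2], B at X[2]=Y[3], H at X[3]=Y[4], J at X[4]=Y[6], B at X[5]=Y[8], J at X[7]=Y[10], J at X[10]=Y[11], B at X[13]=Y[12], H at X[14]=Y[13] — 9 characters in the same relative order in both. Since dp[14][13] = 9, nothing longer is possible.

9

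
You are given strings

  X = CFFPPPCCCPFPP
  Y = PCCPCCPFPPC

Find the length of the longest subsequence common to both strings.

Pick C at X[1]=Y[3], P at X[6]=Y[4], C at X[8]=Y[5], C at X[9]=Y[6], P at X[10]=Y[7], F at X[11]=Y[8], P at X[12]=Y[9], P at X[13]=Y[10]; all 8 characters appear in both, in order. The LCS DP gives dp[13][11] = 8, so this is optimal.

8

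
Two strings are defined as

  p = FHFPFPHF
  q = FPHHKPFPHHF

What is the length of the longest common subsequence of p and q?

Taking F [1,1]; then H [2,4]; then P [4,6]; then F [5,7]; then P [6,8]; then H [7,10]; then F [8,11] gives a common subsequence of length 7, and the DP table's final entry dp[8][11] is also 7, so no common subsequence is longer.

7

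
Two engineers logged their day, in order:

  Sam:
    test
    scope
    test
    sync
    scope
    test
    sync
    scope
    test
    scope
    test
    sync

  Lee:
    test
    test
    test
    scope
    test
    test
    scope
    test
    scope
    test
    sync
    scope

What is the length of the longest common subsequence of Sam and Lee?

9

Match test [1,3]; then scope [2,4]; then test [3,5]; then test [6,6]; then scope [8,7]; then test [9,8]; then scope [10,9]; then test [11,10]; then sync [12,11] — 9 tasks in the same relative order in both. The LCS DP gives dp[12][12] = 9, so this is optimal.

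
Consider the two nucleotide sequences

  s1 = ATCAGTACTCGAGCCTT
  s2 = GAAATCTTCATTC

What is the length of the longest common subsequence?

9

Taking A [1,4] → T [2,5] → C [3,6] → T [6,7] → T [9,8] → C [10,9] → A [12,10] → T [16,11] → T [17,12] gives a common subsequence of length 9, and the DP table's final entry dp[17][13] is also 9, so no common subsequence is longer.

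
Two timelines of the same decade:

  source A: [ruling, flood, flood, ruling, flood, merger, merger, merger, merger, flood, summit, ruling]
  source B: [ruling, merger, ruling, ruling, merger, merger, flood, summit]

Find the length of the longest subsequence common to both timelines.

Pick ruling at source A[1]=source B[3] → ruling at source A[4]=source B[4] → merger at source A[8]=source B[5] → merger at source A[9]=source B[6] → flood at source A[10]=source B[7] → summit at source A[11]=source B[8]; all 6 events appear in both, in order. The LCS DP gives dp[12][8] = 6, so this is optimal.

6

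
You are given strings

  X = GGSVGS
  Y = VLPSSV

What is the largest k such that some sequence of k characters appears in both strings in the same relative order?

One common subsequence of length 2: S [3,5], then V [4,6]. dp[6][6] = 2 confirms this is the maximum.

2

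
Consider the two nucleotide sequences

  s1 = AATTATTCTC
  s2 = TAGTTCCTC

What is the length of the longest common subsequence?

7

Match T (s1 #4, s2 #1) → A (s1 #5, s2 #2) → T (s1 #6, s2 #4) → T (s1 #7, s2 #5) → C (s1 #8, s2 #7) → T (s1 #9, s2 #8) → C (s1 #10, s2 #9) — 7 bases in the same relative order in both. dp[10][9] = 7 confirms this is the maximum.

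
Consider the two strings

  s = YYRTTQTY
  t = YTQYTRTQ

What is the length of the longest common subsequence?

5

Match Y (s #1, t #1) → Y (s #2, t #4) → R (s #3, t #6) → T (s #5, t #7) → Q (s #6, t #8) — 5 characters in the same relative order in both. The LCS DP gives dp[8][8] = 5, so this is optimal.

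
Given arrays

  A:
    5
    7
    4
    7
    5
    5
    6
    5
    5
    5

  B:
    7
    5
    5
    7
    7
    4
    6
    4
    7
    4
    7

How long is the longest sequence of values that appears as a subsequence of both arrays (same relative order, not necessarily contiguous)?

One common subsequence of length 4: 5 (A #1, B #3), then 7 (A #2, B #9), then 4 (A #3, B #10), then 7 (A #4, B #11). Since dp[10][11] = 4, nothing longer is possible.

4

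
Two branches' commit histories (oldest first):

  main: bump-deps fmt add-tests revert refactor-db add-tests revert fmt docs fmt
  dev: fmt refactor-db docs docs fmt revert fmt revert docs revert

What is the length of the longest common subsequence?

Match fmt [2,1], refactor-db [5,2], revert [7,6], fmt [8,7], docs [9,9] — 5 commits in the same relative order in both, and the DP table's final entry dp[10][10] is also 5, so no common subsequence is longer.

5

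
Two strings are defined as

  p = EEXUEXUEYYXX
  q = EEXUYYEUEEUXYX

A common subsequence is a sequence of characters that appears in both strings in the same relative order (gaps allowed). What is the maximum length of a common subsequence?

Pick E (p #1, q #1) → E (p #2, q #2) → X (p #3, q #3) → U (p #4, q #4) → E (p #5, q #7) → U (p #7, q #8) → E (p #8, q #10) → Y (p #10, q #13) → X (p #12, q #14); all 9 characters appear in both, in order. The LCS DP gives dp[12][14] = 9, so this is optimal.

9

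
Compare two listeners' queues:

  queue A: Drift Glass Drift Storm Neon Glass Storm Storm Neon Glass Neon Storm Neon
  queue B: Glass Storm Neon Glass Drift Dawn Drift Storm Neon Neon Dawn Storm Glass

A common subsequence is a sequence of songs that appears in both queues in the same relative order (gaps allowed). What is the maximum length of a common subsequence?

Pick Glass at queue A[2]=queue B[1] → Storm at queue A[4]=queue B[2] → Neon at queue A[5]=queue B[3] → Glass at queue A[6]=queue B[4] → Storm at queue A[8]=queue B[8] → Neon at queue A[9]=queue B[9] → Neon at queue A[11]=queue B[10] → Storm at queue A[12]=queue B[12]; all 8 songs appear in both, in order. dp[13][13] = 8 confirms this is the maximum.

8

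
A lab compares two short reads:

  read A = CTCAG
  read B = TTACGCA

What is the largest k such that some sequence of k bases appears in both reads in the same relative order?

One common subsequence of length 3: C at read A[1]=read B[4] → C at read A[3]=read B[6] → A at read A[4]=read B[7], and the DP table's final entry dp[5][7] is also 3, so no common subsequence is longer.

3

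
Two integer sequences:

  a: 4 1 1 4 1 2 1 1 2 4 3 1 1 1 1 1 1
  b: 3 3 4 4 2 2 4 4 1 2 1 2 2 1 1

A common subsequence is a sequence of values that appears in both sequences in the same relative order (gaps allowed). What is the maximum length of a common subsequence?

9

One common subsequence of length 9: 4 [1,3], 4 [4,4], 2 [6,5], 2 [9,6], 4 [10,8], 1 [12,9], 1 [13,11], 1 [16,14], 1 [17,15]. dp[17][15] = 9 confirms this is the maximum.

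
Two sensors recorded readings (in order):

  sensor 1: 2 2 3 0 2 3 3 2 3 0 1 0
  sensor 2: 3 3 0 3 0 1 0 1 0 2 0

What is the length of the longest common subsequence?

Let dp[i][j] be the LCS length of the first i values of sensor 1 and the first j values of sensor 2. dp[i][j] = dp[i-1][j-1]+1 when the i-th and j-th values match, else max(dp[i-1][j], dp[i][j-1]).
    ·  3  3  0  3  0  1  0  1  0  2  0
 ·  0  0  0  0  0  0  0  0  0  0  0  0
 2  0  0  0  0  0  0  0  0  0  0  1  1
 2  0  0  0  0  0  0  0  0  0  0  1  1
 3  0  1  1  1  1  1  1  1  1  1  1  1
 0  0  1  1  2  2  2  2  2  2  2  2  2
 2  0  1  1  2  2  2  2  2  2  2  3  3
 3  0  1  2  2  3  3  3  3  3  3  3  3
 3  0  1  2  2  3  3  3  3  3  3  3  3
 2  0  1  2  2  3  3  3  3  3  3  4  4
 3  0  1  2  2  3  3  3  3  3  3  4  4
 0  0  1  2  3  3  4  4  4  4  4  4  5
 1  0  1  2  3  3  4  5  5  5  5  5  5
 0  0  1  2  3  3  4  5  6  6  6  6  6
dp[12][11] = 6. One LCS (by backtracking along matches): 3, 0, 3, 0, 1, 0.

6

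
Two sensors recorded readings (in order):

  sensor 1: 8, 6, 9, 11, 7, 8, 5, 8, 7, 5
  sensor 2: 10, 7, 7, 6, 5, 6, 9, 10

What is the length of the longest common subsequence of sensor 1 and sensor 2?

Let dp[i][j] be the LCS length of the first i values of sensor 1 and the first j values of sensor 2. dp[i][j] = dp[i-1][j-1]+1 when the i-th and j-th values match, else max(dp[i-1][j], dp[i][j-1]).
    · 10  7  7  6  5  6  9 10
 ·  0  0  0  0  0  0  0  0  0
 8  0  0  0  0  0  0  0  0  0
 6  0  0  0  0  1  1  1  1  1
 9  0  0  0  0  1  1  1  2  2
11  0  0  0  0  1  1  1  2  2
 7  0  0  1  1  1  1  1  2  2
 8  0  0  1  1  1  1  1  2  2
 5  0  0  1  1  1  2  2  2  2
 8  0  0  1  1  1  2  2  2  2
 7  0  0  1  2  2  2  2  2  2
 5  0  0  1  2  2  3  3  3  3
dp[10][8] = 3. One LCS (by backtracking along matches): 7, 7, 5.

3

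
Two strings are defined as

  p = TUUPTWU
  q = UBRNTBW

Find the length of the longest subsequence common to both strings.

Match U at p[2]=q[1]; then T at p[5]=q[5]; then W at p[6]=q[7] — 3 characters in the same relative order in both. dp[7][7] = 3 confirms this is the maximum.

3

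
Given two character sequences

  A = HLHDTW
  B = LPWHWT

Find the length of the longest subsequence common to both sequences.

Taking L [2,1], H [3,4], T [5,6] gives a common subsequence of length 3. dp[6][6] = 3 confirms this is the maximum.

3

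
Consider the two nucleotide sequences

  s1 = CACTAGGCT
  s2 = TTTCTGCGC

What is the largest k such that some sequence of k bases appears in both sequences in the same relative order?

One common subsequence of length 5: C at s1[3]=s2[4] → T at s1[4]=s2[5] → G at s1[6]=s2[6] → G at s1[7]=s2[8] → C at s1[8]=s2[9]. The LCS DP gives dp[9][9] = 5, so this is optimal.

5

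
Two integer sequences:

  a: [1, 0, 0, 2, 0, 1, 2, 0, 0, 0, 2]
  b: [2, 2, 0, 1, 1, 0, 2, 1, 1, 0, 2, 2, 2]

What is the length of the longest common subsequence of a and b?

Let dp[i][j] be the LCS length of the first i values of a and the first j values of b. dp[i][j] = dp[i-1][j-1]+1 when the i-th and j-th values match, else max(dp[i-1][j], dp[i][j-1]).
    ·  2  2  0  1  1  0  2  1  1  0  2  2  2
 ·  0  0  0  0  0  0  0  0  0  0  0  0  0  0
 1  0  0  0  0  1  1  1  1  1  1  1  1  1  1
 0  0  0  0  1  1  1  2  2  2  2  2  2  2  2
 0  0  0  0  1  1  1  2  2  2  2  3  3  3  3
 2  0  1  1  1  1  1  2  3  3  3  3  4  4  4
 0  0  1  1  2  2  2  2  3  3  3  4  4  4  4
 1  0  1  1  2  3  3  3  3  4  4  4  4  4  4
 2  0  1  2  2  3  3  3  4  4  4  4  5  5  5
 0  0  1  2  3  3  3  4  4  4  4  5  5  5  5
 0  0  1  2  3  3  3  4  4  4  4  5  5  5  5
 0  0  1  2  3  3  3  4  4  4  4  5  5  5  5
 2  0  1  2  3  3  3  4  5  5  5  5  6  6  6
dp[11][13] = 6. One LCS (by backtracking along matches): 1, 0, 0, 2, 2, 2.

6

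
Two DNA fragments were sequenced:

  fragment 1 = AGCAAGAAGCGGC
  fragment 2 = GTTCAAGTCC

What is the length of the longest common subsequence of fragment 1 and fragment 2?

Pick G at fragment 1[2]=fragment 2[1] → C at fragment 1[3]=fragment 2[4] → A at fragment 1[4]=fragment 2[5] → A at fragment 1[5]=fragment 2[6] → G at fragment 1[6]=fragment 2[7] → C at fragment 1[10]=fragment 2[9] → C at fragment 1[13]=fragment 2[10]; all 7 bases appear in both, in order. Since dp[13][10] = 7, nothing longer is possible.

7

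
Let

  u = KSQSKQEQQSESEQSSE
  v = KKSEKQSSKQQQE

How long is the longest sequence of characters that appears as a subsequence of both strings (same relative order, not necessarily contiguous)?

9

One common subsequence of length 9: K at u[1]=v[2]; then S at u[2]=v[3]; then Q at u[3]=v[6]; then S at u[4]=v[8]; then K at u[5]=v[9]; then Q at u[8]=v[10]; then Q at u[9]=v[11]; then Q at u[14]=v[12]; then E at u[17]=v[13]. The LCS DP gives dp[17][13] = 9, so this is optimal.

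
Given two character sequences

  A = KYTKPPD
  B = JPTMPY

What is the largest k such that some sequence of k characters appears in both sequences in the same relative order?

2

Pick T [3,3]; then P [5,5]; all 2 characters appear in both, in order. Since dp[7][6] = 2, nothing longer is possible.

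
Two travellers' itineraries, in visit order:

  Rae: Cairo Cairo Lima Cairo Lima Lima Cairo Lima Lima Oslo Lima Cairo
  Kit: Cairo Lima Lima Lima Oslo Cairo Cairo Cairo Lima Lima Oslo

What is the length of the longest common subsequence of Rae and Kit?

8

One common subsequence of length 8: Cairo at Rae[2]=Kit[1]; then Lima at Rae[3]=Kit[2]; then Lima at Rae[5]=Kit[3]; then Lima at Rae[6]=Kit[4]; then Cairo at Rae[7]=Kit[8]; then Lima at Rae[8]=Kit[9]; then Lima at Rae[9]=Kit[10]; then Oslo at Rae[10]=Kit[11]. Since dp[12][11] = 8, nothing longer is possible.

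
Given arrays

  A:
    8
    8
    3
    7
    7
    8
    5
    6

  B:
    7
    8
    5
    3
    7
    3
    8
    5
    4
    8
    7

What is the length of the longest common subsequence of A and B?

5

Match 8 (A #1, B #2), 3 (A #3, B #4), 7 (A #4, B #5), 8 (A #6, B #7), 5 (A #7, B #8) — 5 values in the same relative order in both. Since dp[8][11] = 5, nothing longer is possible.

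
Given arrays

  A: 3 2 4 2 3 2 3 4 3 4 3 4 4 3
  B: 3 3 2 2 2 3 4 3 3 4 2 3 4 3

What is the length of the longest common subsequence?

Match 3 [1,2] → 2 [2,3] → 2 [4,4] → 2 [6,5] → 3 [7,6] → 4 [8,7] → 3 [9,9] → 4 [10,10] → 3 [11,12] → 4 [13,13] → 3 [14,14] — 11 values in the same relative order in both, and the DP table's final entry dp[14][14] is also 11, so no common subsequence is longer.

11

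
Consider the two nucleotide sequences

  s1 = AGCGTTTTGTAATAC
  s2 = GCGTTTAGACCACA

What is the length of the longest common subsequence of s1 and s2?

Taking G (s1 #2, s2 #1), C (s1 #3, s2 #2), G (s1 #4, s2 #3), T (s1 #5, s2 #4), T (s1 #6, s2 #5), T (s1 #7, s2 #6), G (s1 #9, s2 #8), A (s1 #11, s2 #9), A (s1 #12, s2 #12), A (s1 #14, s2 #14) gives a common subsequence of length 10, and the DP table's final entry dp[15][14] is also 10, so no common subsequence is longer.

10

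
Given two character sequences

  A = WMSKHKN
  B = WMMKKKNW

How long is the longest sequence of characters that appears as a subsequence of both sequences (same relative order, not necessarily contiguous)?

5

One common subsequence of length 5: W [1,1], M [2,3], K [4,5], K [6,6], N [7,7]. Since dp[7][8] = 5, nothing longer is possible.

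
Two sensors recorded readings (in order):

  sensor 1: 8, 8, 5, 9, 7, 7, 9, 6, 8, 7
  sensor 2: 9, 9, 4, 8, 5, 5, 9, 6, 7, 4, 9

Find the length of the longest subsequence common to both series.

Let dp[i][j] be the LCS length of the first i values of sensor 1 and the first j values of sensor 2. dp[i][j] = dp[i-1][j-1]+1 when the i-th and j-th values match, else max(dp[i-1][j], dp[i][j-1]).
    ·  9  9  4  8  5  5  9  6  7  4  9
 ·  0  0  0  0  0  0  0  0  0  0  0  0
 8  0  0  0  0  1  1  1  1  1  1  1  1
 8  0  0  0  0  1  1  1  1  1  1  1  1
 5  0  0  0  0  1  2  2  2  2  2  2  2
 9  0  1  1  1  1  2  2  3  3  3  3  3
 7  0  1  1  1  1  2  2  3  3  4  4  4
 7  0  1  1  1  1  2  2  3  3  4  4  4
 9  0  1  2  2  2  2  2  3  3  4  4  5
 6  0  1  2  2  2  2  2  3  4  4  4  5
 8  0  1  2  2  3  3  3  3  4  4  4  5
 7  0  1  2  2  3  3  3  3  4  5  5  5
dp[10][11] = 5. One LCS (by backtracking along matches): 8, 5, 9, 7, 9.

5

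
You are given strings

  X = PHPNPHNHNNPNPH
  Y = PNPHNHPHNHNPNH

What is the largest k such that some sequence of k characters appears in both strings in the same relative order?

11

One common subsequence of length 11: P [1,3], H [2,4], N [4,5], P [5,7], H [6,8], N [7,9], H [8,10], N [10,11], P [11,12], N [12,13], H [14,14]. Since dp[14][14] = 11, nothing longer is possible.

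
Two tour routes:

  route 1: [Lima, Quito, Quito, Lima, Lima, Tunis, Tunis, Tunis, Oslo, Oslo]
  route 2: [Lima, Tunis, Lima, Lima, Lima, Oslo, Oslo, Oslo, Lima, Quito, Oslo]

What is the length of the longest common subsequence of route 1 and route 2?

Pick Lima (route 1 #1, route 2 #3); then Lima (route 1 #4, route 2 #4); then Lima (route 1 #5, route 2 #5); then Oslo (route 1 #9, route 2 #8); then Oslo (route 1 #10, route 2 #11); all 5 stops appear in both, in order. Since dp[10][11] = 5, nothing longer is possible.

5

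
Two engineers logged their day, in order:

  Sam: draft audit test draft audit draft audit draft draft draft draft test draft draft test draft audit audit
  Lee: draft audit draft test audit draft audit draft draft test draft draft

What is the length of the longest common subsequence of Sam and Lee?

Match draft [1,1], then audit [2,2], then test [3,4], then audit [5,5], then draft [6,6], then audit [7,7], then draft [10,8], then draft [11,9], then test [12,10], then draft [14,11], then draft [16,12] — 11 tasks in the same relative order in both, and the DP table's final entry dp[18][12] is also 11, so no common subsequence is longer.

11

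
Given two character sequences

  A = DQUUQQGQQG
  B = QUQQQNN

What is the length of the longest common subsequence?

Let dp[i][j] be the LCS length of the first i characters of A and the first j characters of B. dp[i][j] = dp[i-1][j-1]+1 when the i-th and j-th characters match, else max(dp[i-1][j], dp[i][j-1]).
    ·  Q  U  Q  Q  Q  N  N
 ·  0  0  0  0  0  0  0  0
 D  0  0  0  0  0  0  0  0
 Q  0  1  1  1  1  1  1  1
 U  0  1  2  2  2  2  2  2
 U  0  1  2  2  2  2  2  2
 Q  0  1  2  3  3  3  3  3
 Q  0  1  2  3  4  4  4  4
 G  0  1  2  3  4  4  4  4
 Q  0  1  2  3  4  5  5  5
 Q  0  1  2  3  4  5  5  5
 G  0  1  2  3  4  5  5  5
dp[10][7] = 5. One LCS (by backtracking along matches): QUQQQ.

5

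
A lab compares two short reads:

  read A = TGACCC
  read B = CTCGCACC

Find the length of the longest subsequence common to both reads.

Pick T at read A[1]=read B[2] → G at read A[2]=read B[4] → A at read A[3]=read B[6] → C at read A[5]=read B[7] → C at read A[6]=read B[8]; all 5 bases appear in both, in order. Since dp[6][8] = 5, nothing longer is possible.

5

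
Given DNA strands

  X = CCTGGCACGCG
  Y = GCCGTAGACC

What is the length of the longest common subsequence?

Pick C [1,2]; then C [2,3]; then T [3,5]; then G [5,7]; then A [7,8]; then C [8,9]; then C [10,10]; all 7 bases appear in both, in order. The LCS DP gives dp[11][10] = 7, so this is optimal.

7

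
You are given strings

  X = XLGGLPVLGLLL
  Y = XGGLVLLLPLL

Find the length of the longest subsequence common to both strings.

9

Let dp[i][j] be the LCS length of the first i characters of X and the first j characters of Y. dp[i][j] = dp[i-1][j-1]+1 when the i-th and j-th characters match, else max(dp[i-1][j], dp[i][j-1]).
    ·  X  G  G  L  V  L  L  L  P  L  L
 ·  0  0  0  0  0  0  0  0  0  0  0  0
 X  0  1  1  1  1  1  1  1  1  1  1  1
 L  0  1  1  1  2  2  2  2  2  2  2  2
 G  0  1  2  2  2  2  2  2  2  2  2  2
 G  0  1  2  3  3  3  3  3  3  3  3  3
 L  0  1  2  3  4  4  4  4  4  4  4  4
 P  0  1  2  3  4  4  4  4  4  5  5  5
 V  0  1  2  3  4  5  5  5  5  5  5  5
 L  0  1  2  3  4  5  6  6  6  6  6  6
 G  0  1  2  3  4  5  6  6  6  6  6  6
 L  0  1  2  3  4  5  6  7  7  7  7  7
 L  0  1  2  3  4  5  6  7  8  8  8  8
 L  0  1  2  3  4  5  6  7  8  8  9  9
dp[12][11] = 9. One LCS (by backtracking along matches): XGGLVLLLL.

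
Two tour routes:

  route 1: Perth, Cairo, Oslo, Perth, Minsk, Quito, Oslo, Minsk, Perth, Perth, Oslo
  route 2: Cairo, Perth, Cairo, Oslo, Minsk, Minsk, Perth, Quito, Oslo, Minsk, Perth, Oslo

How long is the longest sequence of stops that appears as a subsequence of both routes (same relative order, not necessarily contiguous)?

Taking Perth at route 1[1]=route 2[2], Cairo at route 1[2]=route 2[3], Oslo at route 1[3]=route 2[4], Perth at route 1[4]=route 2[7], Quito at route 1[6]=route 2[8], Oslo at route 1[7]=route 2[9], Minsk at route 1[8]=route 2[10], Perth at route 1[10]=route 2[11], Oslo at route 1[11]=route 2[12] gives a common subsequence of length 9. Since dp[11][12] = 9, nothing longer is possible.

9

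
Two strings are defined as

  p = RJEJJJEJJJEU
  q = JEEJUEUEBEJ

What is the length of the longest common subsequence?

One common subsequence of length 6: J [2,1], then E [3,2], then E [7,3], then J [8,4], then E [11,6], then U [12,7], and the DP table's final entry dp[12][11] is also 6, so no common subsequence is longer.

6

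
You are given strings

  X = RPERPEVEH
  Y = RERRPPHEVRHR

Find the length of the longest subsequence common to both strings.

7

Let dp[i][j] be the LCS length of the first i characters of X and the first j characters of Y. dp[i][j] = dp[i-1][j-1]+1 when the i-th and j-th characters match, else max(dp[i-1][j], dp[i][j-1]).
    ·  R  E  R  R  P  P  H  E  V  R  H  R
 ·  0  0  0  0  0  0  0  0  0  0  0  0  0
 R  0  1  1  1  1  1  1  1  1  1  1  1  1
 P  0  1  1  1  1  2  2  2  2  2  2  2  2
 E  0  1  2  2  2  2  2  2  3  3  3  3  3
 R  0  1  2  3  3  3  3  3  3  3  4  4  4
 P  0  1  2  3  3  4  4  4  4  4  4  4  4
 E  0  1  2  3  3  4  4  4  5  5  5  5  5
 V  0  1  2  3  3  4  4  4  5  6  6  6  6
 E  0  1  2  3  3  4  4  4  5  6  6  6  6
 H  0  1  2  3  3  4  4  5  5  6  6  7  7
dp[9][12] = 7. One LCS (by backtracking along matches): RERPEVH.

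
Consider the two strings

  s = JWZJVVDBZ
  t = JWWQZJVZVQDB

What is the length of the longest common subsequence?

8

Let dp[i][j] be the LCS length of the first i characters of s and the first j characters of t. dp[i][j] = dp[i-1][j-1]+1 when the i-th and j-th characters match, else max(dp[i-1][j], dp[i][j-1]).
    ·  J  W  W  Q  Z  J  V  Z  V  Q  D  B
 ·  0  0  0  0  0  0  0  0  0  0  0  0  0
 J  0  1  1  1  1  1  1  1  1  1  1  1  1
 W  0  1  2  2  2  2  2  2  2  2  2  2  2
 Z  0  1  2  2  2  3  3  3  3  3  3  3  3
 J  0  1  2  2  2  3  4  4  4  4  4  4  4
 V  0  1  2  2  2  3  4  5  5  5  5  5  5
 V  0  1  2  2  2  3  4  5  5  6  6  6  6
 D  0  1  2  2  2  3  4  5  5  6  6  7  7
 B  0  1  2  2  2  3  4  5  5  6  6  7  8
 Z  0  1  2  2  2  3  4  5  6  6  6  7  8
dp[9][12] = 8. One LCS (by backtracking along matches): JWZJVVDB.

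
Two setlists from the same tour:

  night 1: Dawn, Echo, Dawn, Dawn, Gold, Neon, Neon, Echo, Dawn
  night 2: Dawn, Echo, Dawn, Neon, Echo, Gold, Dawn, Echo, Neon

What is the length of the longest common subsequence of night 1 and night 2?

6

Match Dawn at night 1[1]=night 2[1], Echo at night 1[2]=night 2[2], Dawn at night 1[4]=night 2[3], Neon at night 1[7]=night 2[4], Echo at night 1[8]=night 2[5], Dawn at night 1[9]=night 2[7] — 6 songs in the same relative order in both. Since dp[9][9] = 6, nothing longer is possible.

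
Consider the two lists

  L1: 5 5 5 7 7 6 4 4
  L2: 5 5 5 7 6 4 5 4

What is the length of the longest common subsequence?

7

Let dp[i][j] be the LCS length of the first i values of L1 and the first j values of L2. dp[i][j] = dp[i-1][j-1]+1 when the i-th and j-th values match, else max(dp[i-1][j], dp[i][j-1]).
    ·  5  5  5  7  6  4  5  4
 ·  0  0  0  0  0  0  0  0  0
 5  0  1  1  1  1  1  1  1  1
 5  0  1  2  2  2  2  2  2  2
 5  0  1  2  3  3  3  3  3  3
 7  0  1  2  3  4  4  4  4  4
 7  0  1  2  3  4  4  4  4  4
 6  0  1  2  3  4  5  5  5  5
 4  0  1  2  3  4  5  6  6  6
 4  0  1  2  3  4  5  6  6  7
dp[8][8] = 7. One LCS (by backtracking along matches): 5, 5, 5, 7, 6, 4, 4.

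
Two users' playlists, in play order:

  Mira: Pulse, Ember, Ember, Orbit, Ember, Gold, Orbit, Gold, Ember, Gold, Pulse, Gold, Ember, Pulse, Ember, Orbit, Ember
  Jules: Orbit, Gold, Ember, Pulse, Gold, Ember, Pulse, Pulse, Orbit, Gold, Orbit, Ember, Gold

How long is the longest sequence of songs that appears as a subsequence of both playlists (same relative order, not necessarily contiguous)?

Pick Orbit at Mira[7]=Jules[1], Gold at Mira[8]=Jules[2], Ember at Mira[9]=Jules[3], Pulse at Mira[11]=Jules[4], Gold at Mira[12]=Jules[5], Ember at Mira[13]=Jules[6], Pulse at Mira[14]=Jules[8], Orbit at Mira[16]=Jules[11], Ember at Mira[17]=Jules[12]; all 9 songs appear in both, in order. dp[17][13] = 9 confirms this is the maximum.

9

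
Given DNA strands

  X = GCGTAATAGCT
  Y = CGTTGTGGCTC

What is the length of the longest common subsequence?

7

Match C [2,1]; then G [3,2]; then T [4,4]; then T [7,6]; then G [9,8]; then C [10,9]; then T [11,10] — 7 bases in the same relative order in both. dp[11][11] = 7 confirms this is the maximum.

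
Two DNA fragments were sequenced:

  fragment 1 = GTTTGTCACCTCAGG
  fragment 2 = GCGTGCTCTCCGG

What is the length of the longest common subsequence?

Pick G at fragment 1[1]=fragment 2[3]; then T at fragment 1[4]=fragment 2[4]; then G at fragment 1[5]=fragment 2[5]; then T at fragment 1[6]=fragment 2[7]; then C at fragment 1[7]=fragment 2[8]; then C at fragment 1[10]=fragment 2[10]; then C at fragment 1[12]=fragment 2[11]; then G at fragment 1[14]=fragment 2[12]; then G at fragment 1[15]=fragment 2[13]; all 9 bases appear in both, in order. dp[15][13] = 9 confirms this is the maximum.

9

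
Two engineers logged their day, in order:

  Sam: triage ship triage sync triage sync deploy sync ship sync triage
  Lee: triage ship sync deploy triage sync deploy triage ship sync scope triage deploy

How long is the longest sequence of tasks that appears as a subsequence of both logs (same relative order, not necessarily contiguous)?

Pick triage (Sam #1, Lee #1) → ship (Sam #2, Lee #2) → sync (Sam #4, Lee #3) → triage (Sam #5, Lee #5) → sync (Sam #6, Lee #6) → deploy (Sam #7, Lee #7) → ship (Sam #9, Lee #9) → sync (Sam #10, Lee #10) → triage (Sam #11, Lee #12); all 9 tasks appear in both, in order. dp[11][13] = 9 confirms this is the maximum.

9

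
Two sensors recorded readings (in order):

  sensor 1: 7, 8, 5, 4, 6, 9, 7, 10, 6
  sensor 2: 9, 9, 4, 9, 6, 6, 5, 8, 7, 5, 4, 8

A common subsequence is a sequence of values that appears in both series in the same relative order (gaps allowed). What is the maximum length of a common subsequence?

One common subsequence of length 3: 7 [1,9], 5 [3,10], 4 [4,11], and the DP table's final entry dp[9][12] is also 3, so no common subsequence is longer.

3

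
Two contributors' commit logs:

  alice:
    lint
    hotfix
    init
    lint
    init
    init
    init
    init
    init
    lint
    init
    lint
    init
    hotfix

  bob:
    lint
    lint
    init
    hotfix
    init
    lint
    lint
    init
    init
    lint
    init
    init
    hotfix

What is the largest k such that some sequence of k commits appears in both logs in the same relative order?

Pick lint at alice[1]=bob[2] → hotfix at alice[2]=bob[4] → init at alice[3]=bob[5] → lint at alice[4]=bob[7] → init at alice[8]=bob[8] → init at alice[9]=bob[9] → lint at alice[10]=bob[10] → init at alice[11]=bob[11] → init at alice[13]=bob[12] → hotfix at alice[14]=bob[13]; all 10 commits appear in both, in order. Since dp[14][13] = 10, nothing longer is possible.

10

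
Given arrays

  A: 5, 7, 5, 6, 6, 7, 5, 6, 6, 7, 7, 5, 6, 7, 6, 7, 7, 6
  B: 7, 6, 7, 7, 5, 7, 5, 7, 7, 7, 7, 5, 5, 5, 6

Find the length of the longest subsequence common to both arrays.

Pick 7 at A[2]=B[1]; then 6 at A[4]=B[2]; then 7 at A[6]=B[4]; then 5 at A[7]=B[5]; then 7 at A[10]=B[6]; then 7 at A[11]=B[8]; then 7 at A[14]=B[9]; then 7 at A[16]=B[10]; then 7 at A[17]=B[11]; then 6 at A[18]=B[15]; all 10 values appear in both, in order, and the DP table's final entry dp[18][15] is also 10, so no common subsequence is longer.

10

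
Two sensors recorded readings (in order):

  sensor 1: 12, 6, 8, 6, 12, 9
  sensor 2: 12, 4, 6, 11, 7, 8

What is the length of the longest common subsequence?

3

Taking 12 at sensor 1[1]=sensor 2[1], then 6 at sensor 1[2]=sensor 2[3], then 8 at sensor 1[3]=sensor 2[6] gives a common subsequence of length 3. The LCS DP gives dp[6][6] = 3, so this is optimal.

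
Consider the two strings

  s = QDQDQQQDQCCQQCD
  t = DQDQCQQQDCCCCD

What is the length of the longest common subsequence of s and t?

11

Pick Q (s #1, t #2); then D (s #2, t #3); then Q (s #3, t #4); then Q (s #5, t #6); then Q (s #6, t #7); then Q (s #7, t #8); then D (s #8, t #9); then C (s #10, t #11); then C (s #11, t #12); then C (s #14, t #13); then D (s #15, t #14); all 11 characters appear in both, in order. dp[15][14] = 11 confirms this is the maximum.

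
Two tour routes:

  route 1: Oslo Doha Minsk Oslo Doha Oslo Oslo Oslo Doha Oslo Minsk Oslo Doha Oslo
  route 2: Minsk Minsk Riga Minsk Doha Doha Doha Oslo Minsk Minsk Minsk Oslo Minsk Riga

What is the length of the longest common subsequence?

6

Pick Doha at route 1[2]=route 2[5] → Doha at route 1[5]=route 2[6] → Doha at route 1[9]=route 2[7] → Oslo at route 1[10]=route 2[8] → Minsk at route 1[11]=route 2[11] → Oslo at route 1[12]=route 2[12]; all 6 stops appear in both, in order, and the DP table's final entry dp[14][14] is also 6, so no common subsequence is longer.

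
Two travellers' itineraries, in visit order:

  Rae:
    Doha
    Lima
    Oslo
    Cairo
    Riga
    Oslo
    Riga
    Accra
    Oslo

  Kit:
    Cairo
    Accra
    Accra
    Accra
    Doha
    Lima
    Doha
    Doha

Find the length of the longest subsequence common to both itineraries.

2

Pick Doha at Rae[1]=Kit[5]; then Lima at Rae[2]=Kit[6]; all 2 stops appear in both, in order. dp[9][8] = 2 confirms this is the maximum.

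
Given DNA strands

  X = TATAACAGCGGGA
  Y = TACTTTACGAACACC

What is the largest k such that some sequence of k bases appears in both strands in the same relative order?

Match T at X[1]=Y[1]; then A at X[2]=Y[2]; then T at X[3]=Y[6]; then A at X[4]=Y[10]; then A at X[5]=Y[11]; then C at X[6]=Y[12]; then A at X[7]=Y[13]; then C at X[9]=Y[15] — 8 bases in the same relative order in both, and the DP table's final entry dp[13][15] is also 8, so no common subsequence is longer.

8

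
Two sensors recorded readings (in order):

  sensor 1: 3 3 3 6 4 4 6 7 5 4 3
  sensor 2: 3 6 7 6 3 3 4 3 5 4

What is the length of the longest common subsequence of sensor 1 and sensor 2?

6

One common subsequence of length 6: 3 (sensor 1 #1, sensor 2 #1), 3 (sensor 1 #2, sensor 2 #5), 3 (sensor 1 #3, sensor 2 #6), 4 (sensor 1 #5, sensor 2 #7), 5 (sensor 1 #9, sensor 2 #9), 4 (sensor 1 #10, sensor 2 #10). The LCS DP gives dp[11][10] = 6, so this is optimal.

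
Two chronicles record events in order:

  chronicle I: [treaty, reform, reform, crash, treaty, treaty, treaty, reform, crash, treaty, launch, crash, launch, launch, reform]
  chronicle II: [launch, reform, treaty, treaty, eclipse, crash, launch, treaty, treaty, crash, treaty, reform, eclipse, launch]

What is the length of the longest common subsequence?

Match treaty (chronicle I #1, chronicle II #4), then crash (chronicle I #4, chronicle II #6), then treaty (chronicle I #5, chronicle II #8), then treaty (chronicle I #6, chronicle II #9), then treaty (chronicle I #7, chronicle II #11), then reform (chronicle I #8, chronicle II #12), then launch (chronicle I #14, chronicle II #14) — 7 events in the same relative order in both. The LCS DP gives dp[15][14] = 7, so this is optimal.

7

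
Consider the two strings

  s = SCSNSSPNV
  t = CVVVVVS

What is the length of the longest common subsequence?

Taking C [2,1]; then S [6,7] gives a common subsequence of length 2, and the DP table's final entry dp[9][7] is also 2, so no common subsequence is longer.

2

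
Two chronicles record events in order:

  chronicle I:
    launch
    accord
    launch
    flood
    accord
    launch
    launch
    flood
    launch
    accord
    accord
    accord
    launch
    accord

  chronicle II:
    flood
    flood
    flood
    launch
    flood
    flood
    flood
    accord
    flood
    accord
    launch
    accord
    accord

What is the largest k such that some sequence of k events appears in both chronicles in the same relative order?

7

One common subsequence of length 7: launch (chronicle I #1, chronicle II #4), then accord (chronicle I #2, chronicle II #8), then flood (chronicle I #4, chronicle II #9), then accord (chronicle I #5, chronicle II #10), then launch (chronicle I #9, chronicle II #11), then accord (chronicle I #12, chronicle II #12), then accord (chronicle I #14, chronicle II #13). Since dp[14][13] = 7, nothing longer is possible.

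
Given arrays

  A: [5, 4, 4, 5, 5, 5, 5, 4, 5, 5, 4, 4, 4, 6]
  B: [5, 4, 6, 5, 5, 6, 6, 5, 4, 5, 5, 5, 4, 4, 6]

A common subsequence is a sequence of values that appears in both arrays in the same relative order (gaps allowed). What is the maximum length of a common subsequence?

11

Pick 5 (A #1, B #1), 4 (A #2, B #2), 5 (A #4, B #4), 5 (A #5, B #5), 5 (A #6, B #8), 5 (A #7, B #10), 5 (A #9, B #11), 5 (A #10, B #12), 4 (A #12, B #13), 4 (A #13, B #14), 6 (A #14, B #15); all 11 values appear in both, in order. Since dp[14][15] = 11, nothing longer is possible.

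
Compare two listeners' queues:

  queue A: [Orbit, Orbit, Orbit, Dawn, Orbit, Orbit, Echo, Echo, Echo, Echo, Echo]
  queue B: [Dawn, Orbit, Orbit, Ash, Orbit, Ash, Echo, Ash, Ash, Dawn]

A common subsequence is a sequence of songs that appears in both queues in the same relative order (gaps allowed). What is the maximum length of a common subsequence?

Match Orbit at queue A[1]=queue B[2] → Orbit at queue A[2]=queue B[3] → Orbit at queue A[3]=queue B[5] → Dawn at queue A[4]=queue B[10] — 4 songs in the same relative order in both. Since dp[11][10] = 4, nothing longer is possible.

4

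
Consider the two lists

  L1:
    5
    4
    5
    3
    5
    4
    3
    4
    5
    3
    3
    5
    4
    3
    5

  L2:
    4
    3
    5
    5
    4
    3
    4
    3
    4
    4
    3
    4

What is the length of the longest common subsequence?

9

Pick 4 [2,1]; then 5 [3,3]; then 5 [5,4]; then 4 [6,5]; then 3 [7,6]; then 4 [8,7]; then 3 [10,8]; then 3 [11,11]; then 4 [13,12]; all 9 values appear in both, in order. Since dp[15][12] = 9, nothing longer is possible.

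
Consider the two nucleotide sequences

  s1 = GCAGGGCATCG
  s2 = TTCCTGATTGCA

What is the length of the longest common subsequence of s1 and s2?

5

One common subsequence of length 5: G (s1 #1, s2 #6), then A (s1 #3, s2 #7), then G (s1 #6, s2 #10), then C (s1 #7, s2 #11), then A (s1 #8, s2 #12). dp[11][12] = 5 confirms this is the maximum.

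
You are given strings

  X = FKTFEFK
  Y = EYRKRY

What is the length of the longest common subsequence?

2

Pick E at X[5]=Y[1], K at X[7]=Y[4]; all 2 characters appear in both, in order. dp[7][6] = 2 confirms this is the maximum.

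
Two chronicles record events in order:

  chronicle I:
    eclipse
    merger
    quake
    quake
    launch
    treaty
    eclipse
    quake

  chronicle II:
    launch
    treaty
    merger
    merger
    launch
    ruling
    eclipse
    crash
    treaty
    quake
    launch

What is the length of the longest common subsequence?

4

Pick merger at chronicle I[2]=chronicle II[4]; then launch at chronicle I[5]=chronicle II[5]; then treaty at chronicle I[6]=chronicle II[9]; then quake at chronicle I[8]=chronicle II[10]; all 4 events appear in both, in order. Since dp[8][11] = 4, nothing longer is possible.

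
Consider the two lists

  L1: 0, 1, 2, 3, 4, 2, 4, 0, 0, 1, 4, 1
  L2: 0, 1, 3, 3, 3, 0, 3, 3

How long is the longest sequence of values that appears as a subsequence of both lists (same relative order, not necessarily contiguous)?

4

Let dp[i][j] be the LCS length of the first i values of L1 and the first j values of L2. dp[i][j] = dp[i-1][j-1]+1 when the i-th and j-th values match, else max(dp[i-1][j], dp[i][j-1]).
    ·  0  1  3  3  3  0  3  3
 ·  0  0  0  0  0  0  0  0  0
 0  0  1  1  1  1  1  1  1  1
 1  0  1  2  2  2  2  2  2  2
 2  0  1  2  2  2  2  2  2  2
 3  0  1  2  3  3  3  3  3  3
 4  0  1  2  3  3  3  3  3  3
 2  0  1  2  3  3  3  3  3  3
 4  0  1  2  3  3  3  3  3  3
 0  0  1  2  3  3  3  4  4  4
 0  0  1  2  3  3  3  4  4  4
 1  0  1  2  3  3  3  4  4  4
 4  0  1  2  3  3  3  4  4  4
 1  0  1  2  3  3  3  4  4  4
dp[12][8] = 4. One LCS (by backtracking along matches): 0, 1, 3, 0.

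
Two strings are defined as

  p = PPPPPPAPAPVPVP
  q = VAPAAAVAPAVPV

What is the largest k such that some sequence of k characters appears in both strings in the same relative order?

7

One common subsequence of length 7: P (p #1, q #3) → A (p #7, q #8) → P (p #8, q #9) → A (p #9, q #10) → V (p #11, q #11) → P (p #12, q #12) → V (p #13, q #13). dp[14][13] = 7 confirms this is the maximum.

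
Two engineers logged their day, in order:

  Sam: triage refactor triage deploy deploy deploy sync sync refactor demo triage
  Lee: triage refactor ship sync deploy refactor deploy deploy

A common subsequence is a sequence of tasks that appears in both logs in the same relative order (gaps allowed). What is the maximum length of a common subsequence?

Pick triage (Sam #1, Lee #1) → refactor (Sam #2, Lee #2) → deploy (Sam #4, Lee #5) → deploy (Sam #5, Lee #7) → deploy (Sam #6, Lee #8); all 5 tasks appear in both, in order. Since dp[11][8] = 5, nothing longer is possible.

5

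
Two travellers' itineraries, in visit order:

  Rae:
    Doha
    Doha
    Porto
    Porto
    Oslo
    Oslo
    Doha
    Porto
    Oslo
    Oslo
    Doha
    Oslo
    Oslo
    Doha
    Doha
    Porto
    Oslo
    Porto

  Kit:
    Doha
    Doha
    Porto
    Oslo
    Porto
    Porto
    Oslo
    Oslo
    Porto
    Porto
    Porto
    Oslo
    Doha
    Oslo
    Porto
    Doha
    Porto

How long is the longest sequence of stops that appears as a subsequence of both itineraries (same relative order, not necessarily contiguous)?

Pick Doha at Rae[1]=Kit[1] → Doha at Rae[2]=Kit[2] → Porto at Rae[3]=Kit[5] → Porto at Rae[4]=Kit[6] → Oslo at Rae[5]=Kit[7] → Oslo at Rae[6]=Kit[8] → Porto at Rae[8]=Kit[11] → Oslo at Rae[10]=Kit[12] → Doha at Rae[11]=Kit[13] → Oslo at Rae[12]=Kit[14] → Doha at Rae[15]=Kit[16] → Porto at Rae[18]=Kit[17]; all 12 stops appear in both, in order. dp[18][17] = 12 confirms this is the maximum.

12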